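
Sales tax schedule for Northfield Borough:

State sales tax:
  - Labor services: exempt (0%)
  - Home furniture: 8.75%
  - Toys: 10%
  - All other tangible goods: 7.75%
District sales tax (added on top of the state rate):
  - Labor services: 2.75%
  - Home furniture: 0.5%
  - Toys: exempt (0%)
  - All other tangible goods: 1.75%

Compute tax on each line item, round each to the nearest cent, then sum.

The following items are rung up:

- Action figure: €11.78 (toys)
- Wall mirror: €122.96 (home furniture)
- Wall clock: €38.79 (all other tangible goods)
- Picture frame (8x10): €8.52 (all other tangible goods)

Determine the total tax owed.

€17.05

Action figure €11.78: toys → 10% + 0% district = 10% → €1.18
Wall mirror €122.96: home furniture → 8.75% + 0.5% district = 9.25% → €11.37
Wall clock €38.79: all other tangible goods → 7.75% + 1.75% district = 9.5% → €3.69
Picture frame (8x10) €8.52: all other tangible goods → 7.75% + 1.75% district = 9.5% → €0.81
Total tax = €1.18 + €11.37 + €3.69 + €0.81 = €17.05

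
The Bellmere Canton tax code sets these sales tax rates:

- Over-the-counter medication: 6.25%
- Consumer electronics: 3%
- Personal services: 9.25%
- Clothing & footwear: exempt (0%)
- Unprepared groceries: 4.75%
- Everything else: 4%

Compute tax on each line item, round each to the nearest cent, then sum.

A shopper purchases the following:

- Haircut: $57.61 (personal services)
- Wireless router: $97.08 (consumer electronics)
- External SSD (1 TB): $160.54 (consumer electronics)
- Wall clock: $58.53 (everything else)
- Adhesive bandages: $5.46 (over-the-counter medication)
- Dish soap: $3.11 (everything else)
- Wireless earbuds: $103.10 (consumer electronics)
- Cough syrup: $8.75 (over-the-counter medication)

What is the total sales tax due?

$19.50

Haircut $57.61: personal services → 9.25% → $5.33
Wireless router $97.08: consumer electronics → 3% → $2.91
External SSD (1 TB) $160.54: consumer electronics → 3% → $4.82
Wall clock $58.53: everything else → 4% → $2.34
Adhesive bandages $5.46: over-the-counter medication → 6.25% → $0.34
Dish soap $3.11: everything else → 4% → $0.12
Wireless earbuds $103.10: consumer electronics → 3% → $3.09
Cough syrup $8.75: over-the-counter medication → 6.25% → $0.55
Total tax = $5.33 + $2.91 + $4.82 + $2.34 + $0.34 + $0.12 + $3.09 + $0.55 = $19.50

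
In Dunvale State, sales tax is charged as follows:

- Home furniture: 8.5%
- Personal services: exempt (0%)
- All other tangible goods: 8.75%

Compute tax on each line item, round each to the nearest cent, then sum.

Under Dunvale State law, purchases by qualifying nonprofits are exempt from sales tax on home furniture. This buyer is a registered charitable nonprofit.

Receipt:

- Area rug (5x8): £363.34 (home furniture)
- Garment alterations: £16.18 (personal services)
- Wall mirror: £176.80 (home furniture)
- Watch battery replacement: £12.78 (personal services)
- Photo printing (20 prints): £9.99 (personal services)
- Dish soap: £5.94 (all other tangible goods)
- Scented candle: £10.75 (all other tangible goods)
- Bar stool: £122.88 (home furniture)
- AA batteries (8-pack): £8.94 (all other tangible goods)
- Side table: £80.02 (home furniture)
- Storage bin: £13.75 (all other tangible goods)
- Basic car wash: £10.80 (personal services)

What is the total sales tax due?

Area rug (5x8) £363.34: home furniture, buyer-exempt → 0% → £0.00
Garment alterations £16.18: personal services → 0% → £0.00
Wall mirror £176.80: home furniture, buyer-exempt → 0% → £0.00
Watch battery replacement £12.78: personal services → 0% → £0.00
Photo printing (20 prints) £9.99: personal services → 0% → £0.00
Dish soap £5.94: all other tangible goods → 8.75% → £0.52
Scented candle £10.75: all other tangible goods → 8.75% → £0.94
Bar stool £122.88: home furniture, buyer-exempt → 0% → £0.00
AA batteries (8-pack) £8.94: all other tangible goods → 8.75% → £0.78
Side table £80.02: home furniture, buyer-exempt → 0% → £0.00
Storage bin £13.75: all other tangible goods → 8.75% → £1.20
Basic car wash £10.80: personal services → 0% → £0.00
Total tax = £0.52 + £0.94 + £0.78 + £1.20 = £3.44

£3.44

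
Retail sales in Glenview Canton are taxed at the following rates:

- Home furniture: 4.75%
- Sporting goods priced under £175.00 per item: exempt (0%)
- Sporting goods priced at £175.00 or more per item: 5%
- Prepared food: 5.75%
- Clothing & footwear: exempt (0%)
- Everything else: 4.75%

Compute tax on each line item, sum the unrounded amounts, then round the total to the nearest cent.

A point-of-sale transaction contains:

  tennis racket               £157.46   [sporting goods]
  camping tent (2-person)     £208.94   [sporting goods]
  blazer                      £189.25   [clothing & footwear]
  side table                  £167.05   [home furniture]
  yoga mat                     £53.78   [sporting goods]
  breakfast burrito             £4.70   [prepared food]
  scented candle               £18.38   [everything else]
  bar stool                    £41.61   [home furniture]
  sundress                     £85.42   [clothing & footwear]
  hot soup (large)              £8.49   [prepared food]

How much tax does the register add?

Tennis racket £157.46: sporting goods, under £175.00 → 0% → £0.00
Camping tent (2-person) £208.94: sporting goods, £175.00 or more → 5% → £10.447
Blazer £189.25: clothing & footwear → 0% → £0.00
Side table £167.05: home furniture → 4.75% → £7.934875
Yoga mat £53.78: sporting goods, under £175.00 → 0% → £0.00
Breakfast burrito £4.70: prepared food → 5.75% → £0.27025
Scented candle £18.38: everything else → 4.75% → £0.87305
Bar stool £41.61: home furniture → 4.75% → £1.976475
Sundress £85.42: clothing & footwear → 0% → £0.00
Hot soup (large) £8.49: prepared food → 5.75% → £0.488175
Unrounded tax sum = £21.989825 → £21.99

£21.99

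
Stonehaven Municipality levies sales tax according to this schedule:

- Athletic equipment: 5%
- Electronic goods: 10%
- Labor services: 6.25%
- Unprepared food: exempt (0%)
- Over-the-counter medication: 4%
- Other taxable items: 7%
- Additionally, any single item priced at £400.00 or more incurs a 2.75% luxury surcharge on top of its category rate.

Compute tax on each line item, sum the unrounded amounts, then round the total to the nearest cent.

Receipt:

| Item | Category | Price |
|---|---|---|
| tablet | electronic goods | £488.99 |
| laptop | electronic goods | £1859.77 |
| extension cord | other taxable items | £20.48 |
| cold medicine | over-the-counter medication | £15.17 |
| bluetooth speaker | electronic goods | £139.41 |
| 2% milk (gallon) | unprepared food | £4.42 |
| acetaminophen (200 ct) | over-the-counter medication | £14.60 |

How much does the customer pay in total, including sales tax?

Tablet £488.99: electronic goods → 10% + 2.75% surcharge = 12.75% → £62.346225
Laptop £1859.77: electronic goods → 10% + 2.75% surcharge = 12.75% → £237.120675
Extension cord £20.48: other taxable items → 7% → £1.4336
Cold medicine £15.17: over-the-counter medication → 4% → £0.6068
Bluetooth speaker £139.41: electronic goods → 10% → £13.941
2% milk (gallon) £4.42: unprepared food → 0% → £0.00
Acetaminophen (200 ct) £14.60: over-the-counter medication → 4% → £0.584
Subtotal = £2542.84; unrounded tax = £316.0323 → £316.03; total due = £2858.87

£2858.87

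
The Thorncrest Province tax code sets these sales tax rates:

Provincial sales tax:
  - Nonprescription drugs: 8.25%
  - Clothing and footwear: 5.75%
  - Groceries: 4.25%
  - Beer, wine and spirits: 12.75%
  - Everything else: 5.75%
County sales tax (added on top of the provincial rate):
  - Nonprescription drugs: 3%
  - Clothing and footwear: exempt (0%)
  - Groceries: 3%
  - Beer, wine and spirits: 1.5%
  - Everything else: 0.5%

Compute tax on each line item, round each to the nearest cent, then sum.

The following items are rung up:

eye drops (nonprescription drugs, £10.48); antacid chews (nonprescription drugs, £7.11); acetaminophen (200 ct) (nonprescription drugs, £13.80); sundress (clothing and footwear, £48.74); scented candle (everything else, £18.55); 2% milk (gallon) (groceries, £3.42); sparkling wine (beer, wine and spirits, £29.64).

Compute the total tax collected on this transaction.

£11.96

Eye drops £10.48: nonprescription drugs → 8.25% + 3% county = 11.25% → £1.18
Antacid chews £7.11: nonprescription drugs → 8.25% + 3% county = 11.25% → £0.80
Acetaminophen (200 ct) £13.80: nonprescription drugs → 8.25% + 3% county = 11.25% → £1.55
Sundress £48.74: clothing and footwear → 5.75% + 0% county = 5.75% → £2.80
Scented candle £18.55: everything else → 5.75% + 0.5% county = 6.25% → £1.16
2% milk (gallon) £3.42: groceries → 4.25% + 3% county = 7.25% → £0.25
Sparkling wine £29.64: beer, wine and spirits → 12.75% + 1.5% county = 14.25% → £4.22
Total tax = £1.18 + £0.80 + £1.55 + £2.80 + £1.16 + £0.25 + £4.22 = £11.96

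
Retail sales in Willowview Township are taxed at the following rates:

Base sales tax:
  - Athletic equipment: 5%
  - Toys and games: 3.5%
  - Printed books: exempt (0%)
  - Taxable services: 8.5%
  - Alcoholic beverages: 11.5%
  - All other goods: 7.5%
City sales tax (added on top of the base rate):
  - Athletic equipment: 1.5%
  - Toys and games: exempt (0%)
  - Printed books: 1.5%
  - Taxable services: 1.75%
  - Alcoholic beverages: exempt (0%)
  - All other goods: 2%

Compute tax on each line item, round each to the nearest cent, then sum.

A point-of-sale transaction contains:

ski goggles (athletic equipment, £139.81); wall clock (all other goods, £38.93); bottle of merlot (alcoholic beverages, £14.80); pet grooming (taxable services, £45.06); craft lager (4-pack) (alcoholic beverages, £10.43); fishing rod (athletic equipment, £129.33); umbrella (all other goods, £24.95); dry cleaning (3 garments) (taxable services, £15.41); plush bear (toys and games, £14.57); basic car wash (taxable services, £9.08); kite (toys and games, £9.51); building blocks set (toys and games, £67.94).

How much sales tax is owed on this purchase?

£36.82

Ski goggles £139.81: athletic equipment → 5% + 1.5% city = 6.5% → £9.09
Wall clock £38.93: all other goods → 7.5% + 2% city = 9.5% → £3.70
Bottle of merlot £14.80: alcoholic beverages → 11.5% + 0% city = 11.5% → £1.70
Pet grooming £45.06: taxable services → 8.5% + 1.75% city = 10.25% → £4.62
Craft lager (4-pack) £10.43: alcoholic beverages → 11.5% + 0% city = 11.5% → £1.20
Fishing rod £129.33: athletic equipment → 5% + 1.5% city = 6.5% → £8.41
Umbrella £24.95: all other goods → 7.5% + 2% city = 9.5% → £2.37
Dry cleaning (3 garments) £15.41: taxable services → 8.5% + 1.75% city = 10.25% → £1.58
Plush bear £14.57: toys and games → 3.5% + 0% city = 3.5% → £0.51
Basic car wash £9.08: taxable services → 8.5% + 1.75% city = 10.25% → £0.93
Kite £9.51: toys and games → 3.5% + 0% city = 3.5% → £0.33
Building blocks set £67.94: toys and games → 3.5% + 0% city = 3.5% → £2.38
Total tax = £9.09 + £3.70 + £1.70 + £4.62 + £1.20 + £8.41 + £2.37 + £1.58 + £0.51 + £0.93 + £0.33 + £2.38 = £36.82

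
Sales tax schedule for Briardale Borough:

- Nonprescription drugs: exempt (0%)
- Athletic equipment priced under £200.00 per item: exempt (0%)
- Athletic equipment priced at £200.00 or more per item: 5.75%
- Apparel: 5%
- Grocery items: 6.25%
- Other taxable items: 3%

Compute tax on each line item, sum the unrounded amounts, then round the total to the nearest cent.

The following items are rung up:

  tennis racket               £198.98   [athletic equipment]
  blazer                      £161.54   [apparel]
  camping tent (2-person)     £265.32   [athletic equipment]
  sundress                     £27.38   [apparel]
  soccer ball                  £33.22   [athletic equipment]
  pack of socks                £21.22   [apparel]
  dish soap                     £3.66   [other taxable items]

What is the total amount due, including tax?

£737.19

Tennis racket £198.98: athletic equipment, under £200.00 → 0% → £0.00
Blazer £161.54: apparel → 5% → £8.077
Camping tent (2-person) £265.32: athletic equipment, £200.00 or more → 5.75% → £15.2559
Sundress £27.38: apparel → 5% → £1.369
Soccer ball £33.22: athletic equipment, under £200.00 → 0% → £0.00
Pack of socks £21.22: apparel → 5% → £1.061
Dish soap £3.66: other taxable items → 3% → £0.1098
Subtotal = £711.32; unrounded tax = £25.8727 → £25.87; total due = £737.19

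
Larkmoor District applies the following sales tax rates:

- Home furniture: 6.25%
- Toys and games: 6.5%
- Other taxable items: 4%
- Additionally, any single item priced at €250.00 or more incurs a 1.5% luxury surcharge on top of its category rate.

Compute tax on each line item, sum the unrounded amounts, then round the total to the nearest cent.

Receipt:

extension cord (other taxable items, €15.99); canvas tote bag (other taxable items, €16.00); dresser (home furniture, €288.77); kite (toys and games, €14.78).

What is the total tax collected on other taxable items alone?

Extension cord €15.99: other taxable items → 4% → €0.6396
Canvas tote bag €16.00: other taxable items → 4% → €0.64
Tax on other taxable items: unrounded sum = €1.2796 → €1.28

€1.28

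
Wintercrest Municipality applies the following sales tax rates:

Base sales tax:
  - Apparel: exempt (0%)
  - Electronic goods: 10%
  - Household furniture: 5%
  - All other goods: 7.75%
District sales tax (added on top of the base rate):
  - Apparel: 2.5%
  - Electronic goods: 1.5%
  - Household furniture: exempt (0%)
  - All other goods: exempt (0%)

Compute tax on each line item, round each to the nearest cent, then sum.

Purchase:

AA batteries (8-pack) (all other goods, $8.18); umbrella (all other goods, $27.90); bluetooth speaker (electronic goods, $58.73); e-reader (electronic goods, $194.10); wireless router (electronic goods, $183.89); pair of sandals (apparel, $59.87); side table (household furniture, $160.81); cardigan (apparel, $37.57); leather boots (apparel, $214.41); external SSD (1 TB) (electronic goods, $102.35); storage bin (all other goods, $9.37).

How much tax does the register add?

$81.35

AA batteries (8-pack) $8.18: all other goods → 7.75% + 0% district = 7.75% → $0.63
Umbrella $27.90: all other goods → 7.75% + 0% district = 7.75% → $2.16
Bluetooth speaker $58.73: electronic goods → 10% + 1.5% district = 11.5% → $6.75
E-reader $194.10: electronic goods → 10% + 1.5% district = 11.5% → $22.32
Wireless router $183.89: electronic goods → 10% + 1.5% district = 11.5% → $21.15
Pair of sandals $59.87: apparel → 0% + 2.5% district = 2.5% → $1.50
Side table $160.81: household furniture → 5% + 0% district = 5% → $8.04
Cardigan $37.57: apparel → 0% + 2.5% district = 2.5% → $0.94
Leather boots $214.41: apparel → 0% + 2.5% district = 2.5% → $5.36
External SSD (1 TB) $102.35: electronic goods → 10% + 1.5% district = 11.5% → $11.77
Storage bin $9.37: all other goods → 7.75% + 0% district = 7.75% → $0.73
Total tax = $0.63 + $2.16 + $6.75 + $22.32 + $21.15 + $1.50 + $8.04 + $0.94 + $5.36 + $11.77 + $0.73 = $81.35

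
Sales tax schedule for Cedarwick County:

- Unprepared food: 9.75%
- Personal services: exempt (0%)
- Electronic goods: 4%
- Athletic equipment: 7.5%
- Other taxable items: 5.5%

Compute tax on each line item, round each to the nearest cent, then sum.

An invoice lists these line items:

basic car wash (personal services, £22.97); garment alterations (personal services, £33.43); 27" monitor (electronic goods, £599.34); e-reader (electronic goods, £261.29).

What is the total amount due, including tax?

Basic car wash £22.97: personal services → 0% → £0.00
Garment alterations £33.43: personal services → 0% → £0.00
27" monitor £599.34: electronic goods → 4% → £23.97
E-reader £261.29: electronic goods → 4% → £10.45
Subtotal = £917.03; tax = £34.42; total due = £951.45

£951.45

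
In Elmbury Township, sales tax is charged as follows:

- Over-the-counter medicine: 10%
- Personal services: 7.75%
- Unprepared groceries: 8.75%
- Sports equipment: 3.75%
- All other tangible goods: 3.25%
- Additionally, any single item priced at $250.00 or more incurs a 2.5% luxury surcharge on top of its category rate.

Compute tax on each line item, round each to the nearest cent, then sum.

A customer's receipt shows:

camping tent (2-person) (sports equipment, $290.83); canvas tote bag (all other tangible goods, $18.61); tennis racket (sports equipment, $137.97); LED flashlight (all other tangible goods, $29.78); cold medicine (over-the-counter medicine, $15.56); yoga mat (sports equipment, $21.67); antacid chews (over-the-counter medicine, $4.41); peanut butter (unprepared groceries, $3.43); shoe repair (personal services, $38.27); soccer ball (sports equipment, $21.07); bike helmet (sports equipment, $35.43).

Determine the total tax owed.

$33.12

Camping tent (2-person) $290.83: sports equipment → 3.75% + 2.5% surcharge = 6.25% → $18.18
Canvas tote bag $18.61: all other tangible goods → 3.25% → $0.60
Tennis racket $137.97: sports equipment → 3.75% → $5.17
LED flashlight $29.78: all other tangible goods → 3.25% → $0.97
Cold medicine $15.56: over-the-counter medicine → 10% → $1.56
Yoga mat $21.67: sports equipment → 3.75% → $0.81
Antacid chews $4.41: over-the-counter medicine → 10% → $0.44
Peanut butter $3.43: unprepared groceries → 8.75% → $0.30
Shoe repair $38.27: personal services → 7.75% → $2.97
Soccer ball $21.07: sports equipment → 3.75% → $0.79
Bike helmet $35.43: sports equipment → 3.75% → $1.33
Total tax = $18.18 + $0.60 + $5.17 + $0.97 + $1.56 + $0.81 + $0.44 + $0.30 + $2.97 + $0.79 + $1.33 = $33.12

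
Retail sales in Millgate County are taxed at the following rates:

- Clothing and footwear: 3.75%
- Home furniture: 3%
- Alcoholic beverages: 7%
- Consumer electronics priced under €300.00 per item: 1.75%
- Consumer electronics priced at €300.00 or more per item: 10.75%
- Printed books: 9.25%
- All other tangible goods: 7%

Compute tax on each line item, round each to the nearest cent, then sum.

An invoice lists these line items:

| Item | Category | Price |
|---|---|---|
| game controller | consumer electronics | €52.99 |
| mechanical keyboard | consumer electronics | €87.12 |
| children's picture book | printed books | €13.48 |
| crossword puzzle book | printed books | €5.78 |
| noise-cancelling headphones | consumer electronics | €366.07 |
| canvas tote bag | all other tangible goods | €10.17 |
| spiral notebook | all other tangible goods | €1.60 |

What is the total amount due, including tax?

€581.61

Game controller €52.99: consumer electronics, under €300.00 → 1.75% → €0.93
Mechanical keyboard €87.12: consumer electronics, under €300.00 → 1.75% → €1.52
Children's picture book €13.48: printed books → 9.25% → €1.25
Crossword puzzle book €5.78: printed books → 9.25% → €0.53
Noise-cancelling headphones €366.07: consumer electronics, €300.00 or more → 10.75% → €39.35
Canvas tote bag €10.17: all other tangible goods → 7% → €0.71
Spiral notebook €1.60: all other tangible goods → 7% → €0.11
Subtotal = €537.21; tax = €44.40; total due = €581.61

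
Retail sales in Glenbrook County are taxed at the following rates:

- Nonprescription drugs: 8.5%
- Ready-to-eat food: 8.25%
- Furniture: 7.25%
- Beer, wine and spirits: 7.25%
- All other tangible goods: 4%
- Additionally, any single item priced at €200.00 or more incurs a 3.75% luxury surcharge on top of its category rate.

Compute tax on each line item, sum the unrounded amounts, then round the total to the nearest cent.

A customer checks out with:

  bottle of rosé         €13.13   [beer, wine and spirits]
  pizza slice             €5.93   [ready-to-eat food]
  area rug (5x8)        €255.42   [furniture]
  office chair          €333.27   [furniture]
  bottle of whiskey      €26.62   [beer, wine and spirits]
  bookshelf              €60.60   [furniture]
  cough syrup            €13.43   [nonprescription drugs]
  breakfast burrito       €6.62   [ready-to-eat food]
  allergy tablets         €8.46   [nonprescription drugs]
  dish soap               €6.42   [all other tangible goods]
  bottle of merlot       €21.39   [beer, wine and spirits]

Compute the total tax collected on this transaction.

Bottle of rosé €13.13: beer, wine and spirits → 7.25% → €0.951925
Pizza slice €5.93: ready-to-eat food → 8.25% → €0.489225
Area rug (5x8) €255.42: furniture → 7.25% + 3.75% surcharge = 11% → €28.0962
Office chair €333.27: furniture → 7.25% + 3.75% surcharge = 11% → €36.6597
Bottle of whiskey €26.62: beer, wine and spirits → 7.25% → €1.92995
Bookshelf €60.60: furniture → 7.25% → €4.3935
Cough syrup €13.43: nonprescription drugs → 8.5% → €1.14155
Breakfast burrito €6.62: ready-to-eat food → 8.25% → €0.54615
Allergy tablets €8.46: nonprescription drugs → 8.5% → €0.7191
Dish soap €6.42: all other tangible goods → 4% → €0.2568
Bottle of merlot €21.39: beer, wine and spirits → 7.25% → €1.550775
Unrounded tax sum = €76.734875 → €76.73

€76.73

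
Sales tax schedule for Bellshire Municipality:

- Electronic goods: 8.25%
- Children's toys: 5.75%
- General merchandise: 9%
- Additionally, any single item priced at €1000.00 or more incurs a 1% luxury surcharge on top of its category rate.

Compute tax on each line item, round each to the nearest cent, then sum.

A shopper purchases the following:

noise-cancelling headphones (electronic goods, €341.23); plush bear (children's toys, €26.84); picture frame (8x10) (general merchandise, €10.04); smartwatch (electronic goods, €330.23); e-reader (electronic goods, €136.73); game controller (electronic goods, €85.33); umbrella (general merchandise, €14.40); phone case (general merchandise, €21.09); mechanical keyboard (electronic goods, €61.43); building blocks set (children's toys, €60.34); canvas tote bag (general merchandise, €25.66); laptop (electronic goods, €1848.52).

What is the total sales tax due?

€261.19

Noise-cancelling headphones €341.23: electronic goods → 8.25% → €28.15
Plush bear €26.84: children's toys → 5.75% → €1.54
Picture frame (8x10) €10.04: general merchandise → 9% → €0.90
Smartwatch €330.23: electronic goods → 8.25% → €27.24
E-reader €136.73: electronic goods → 8.25% → €11.28
Game controller €85.33: electronic goods → 8.25% → €7.04
Umbrella €14.40: general merchandise → 9% → €1.30
Phone case €21.09: general merchandise → 9% → €1.90
Mechanical keyboard €61.43: electronic goods → 8.25% → €5.07
Building blocks set €60.34: children's toys → 5.75% → €3.47
Canvas tote bag €25.66: general merchandise → 9% → €2.31
Laptop €1848.52: electronic goods → 8.25% + 1% surcharge = 9.25% → €170.99
Total tax = €28.15 + €1.54 + €0.90 + €27.24 + €11.28 + €7.04 + €1.30 + €1.90 + €5.07 + €3.47 + €2.31 + €170.99 = €261.19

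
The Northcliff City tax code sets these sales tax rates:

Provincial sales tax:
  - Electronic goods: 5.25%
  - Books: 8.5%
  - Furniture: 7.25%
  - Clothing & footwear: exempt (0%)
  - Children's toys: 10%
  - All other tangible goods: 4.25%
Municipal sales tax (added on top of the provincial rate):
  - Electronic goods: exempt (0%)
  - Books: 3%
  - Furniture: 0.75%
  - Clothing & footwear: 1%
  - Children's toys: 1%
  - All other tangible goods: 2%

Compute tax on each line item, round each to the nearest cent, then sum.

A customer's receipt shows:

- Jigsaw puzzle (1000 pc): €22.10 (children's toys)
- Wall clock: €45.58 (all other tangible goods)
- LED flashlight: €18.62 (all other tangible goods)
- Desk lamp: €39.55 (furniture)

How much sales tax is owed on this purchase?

Jigsaw puzzle (1000 pc) €22.10: children's toys → 10% + 1% municipal = 11% → €2.43
Wall clock €45.58: all other tangible goods → 4.25% + 2% municipal = 6.25% → €2.85
LED flashlight €18.62: all other tangible goods → 4.25% + 2% municipal = 6.25% → €1.16
Desk lamp €39.55: furniture → 7.25% + 0.75% municipal = 8% → €3.16
Total tax = €2.43 + €2.85 + €1.16 + €3.16 = €9.60

€9.60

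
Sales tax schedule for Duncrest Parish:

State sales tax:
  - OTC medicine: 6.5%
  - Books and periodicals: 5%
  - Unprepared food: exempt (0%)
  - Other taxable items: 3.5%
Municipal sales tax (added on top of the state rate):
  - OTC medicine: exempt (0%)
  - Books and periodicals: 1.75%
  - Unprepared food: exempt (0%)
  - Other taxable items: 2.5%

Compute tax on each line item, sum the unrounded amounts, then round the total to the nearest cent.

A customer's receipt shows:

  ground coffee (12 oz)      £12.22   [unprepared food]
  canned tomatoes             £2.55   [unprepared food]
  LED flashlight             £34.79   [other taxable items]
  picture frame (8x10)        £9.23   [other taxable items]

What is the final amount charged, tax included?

£61.43

Ground coffee (12 oz) £12.22: unprepared food → 0% + 0% municipal = 0% → £0.00
Canned tomatoes £2.55: unprepared food → 0% + 0% municipal = 0% → £0.00
LED flashlight £34.79: other taxable items → 3.5% + 2.5% municipal = 6% → £2.0874
Picture frame (8x10) £9.23: other taxable items → 3.5% + 2.5% municipal = 6% → £0.5538
Subtotal = £58.79; unrounded tax = £2.6412 → £2.64; total due = £61.43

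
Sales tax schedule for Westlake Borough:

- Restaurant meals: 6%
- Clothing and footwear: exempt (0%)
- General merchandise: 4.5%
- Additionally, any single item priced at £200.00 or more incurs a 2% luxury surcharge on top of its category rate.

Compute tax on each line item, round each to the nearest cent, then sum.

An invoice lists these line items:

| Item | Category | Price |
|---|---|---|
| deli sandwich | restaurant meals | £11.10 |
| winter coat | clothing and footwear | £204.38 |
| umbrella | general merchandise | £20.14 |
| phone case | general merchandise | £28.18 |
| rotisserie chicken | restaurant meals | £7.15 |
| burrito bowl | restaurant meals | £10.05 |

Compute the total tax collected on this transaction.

Deli sandwich £11.10: restaurant meals → 6% → £0.67
Winter coat £204.38: clothing and footwear → 0% + 2% surcharge = 2% → £4.09
Umbrella £20.14: general merchandise → 4.5% → £0.91
Phone case £28.18: general merchandise → 4.5% → £1.27
Rotisserie chicken £7.15: restaurant meals → 6% → £0.43
Burrito bowl £10.05: restaurant meals → 6% → £0.60
Total tax = £0.67 + £4.09 + £0.91 + £1.27 + £0.43 + £0.60 = £7.97

£7.97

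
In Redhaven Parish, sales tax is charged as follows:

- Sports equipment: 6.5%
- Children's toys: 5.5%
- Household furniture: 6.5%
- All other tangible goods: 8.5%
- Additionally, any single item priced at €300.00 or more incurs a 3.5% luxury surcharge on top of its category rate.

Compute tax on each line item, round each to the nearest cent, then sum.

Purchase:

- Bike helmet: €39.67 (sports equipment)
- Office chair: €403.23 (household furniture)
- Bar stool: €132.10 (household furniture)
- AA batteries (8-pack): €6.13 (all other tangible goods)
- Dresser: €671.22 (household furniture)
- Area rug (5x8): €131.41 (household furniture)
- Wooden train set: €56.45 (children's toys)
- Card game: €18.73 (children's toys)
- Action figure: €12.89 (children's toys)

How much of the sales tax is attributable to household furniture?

Office chair €403.23: household furniture → 6.5% + 3.5% surcharge = 10% → €40.32
Bar stool €132.10: household furniture → 6.5% → €8.59
Dresser €671.22: household furniture → 6.5% + 3.5% surcharge = 10% → €67.12
Area rug (5x8) €131.41: household furniture → 6.5% → €8.54
Tax on household furniture = €40.32 + €8.59 + €67.12 + €8.54 = €124.57

€124.57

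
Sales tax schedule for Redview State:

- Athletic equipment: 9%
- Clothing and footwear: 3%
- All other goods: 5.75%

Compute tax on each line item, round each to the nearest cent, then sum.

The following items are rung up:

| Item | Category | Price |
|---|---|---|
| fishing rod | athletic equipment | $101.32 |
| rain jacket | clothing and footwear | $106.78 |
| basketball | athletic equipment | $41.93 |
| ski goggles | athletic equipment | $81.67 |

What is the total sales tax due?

Fishing rod $101.32: athletic equipment → 9% → $9.12
Rain jacket $106.78: clothing and footwear → 3% → $3.20
Basketball $41.93: athletic equipment → 9% → $3.77
Ski goggles $81.67: athletic equipment → 9% → $7.35
Total tax = $9.12 + $3.20 + $3.77 + $7.35 = $23.44

$23.44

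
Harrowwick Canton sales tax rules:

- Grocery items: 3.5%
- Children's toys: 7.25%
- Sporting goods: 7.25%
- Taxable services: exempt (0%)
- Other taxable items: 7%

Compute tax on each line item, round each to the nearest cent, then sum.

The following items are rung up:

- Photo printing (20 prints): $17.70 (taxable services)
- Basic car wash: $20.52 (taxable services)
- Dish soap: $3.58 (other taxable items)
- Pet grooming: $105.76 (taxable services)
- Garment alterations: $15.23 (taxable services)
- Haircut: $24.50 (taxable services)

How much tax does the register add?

Photo printing (20 prints) $17.70: taxable services → 0% → $0.00
Basic car wash $20.52: taxable services → 0% → $0.00
Dish soap $3.58: other taxable items → 7% → $0.25
Pet grooming $105.76: taxable services → 0% → $0.00
Garment alterations $15.23: taxable services → 0% → $0.00
Haircut $24.50: taxable services → 0% → $0.00
Total tax = $0.25

$0.25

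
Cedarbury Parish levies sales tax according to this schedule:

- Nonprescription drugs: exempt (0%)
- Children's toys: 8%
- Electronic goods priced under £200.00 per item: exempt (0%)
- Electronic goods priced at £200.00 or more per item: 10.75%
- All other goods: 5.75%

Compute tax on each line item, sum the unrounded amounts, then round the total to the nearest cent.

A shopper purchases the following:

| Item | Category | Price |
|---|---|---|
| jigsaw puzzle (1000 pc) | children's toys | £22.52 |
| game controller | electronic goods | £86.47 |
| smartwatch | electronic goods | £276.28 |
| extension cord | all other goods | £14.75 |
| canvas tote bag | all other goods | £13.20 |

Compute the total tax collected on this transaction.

£33.11

Jigsaw puzzle (1000 pc) £22.52: children's toys → 8% → £1.8016
Game controller £86.47: electronic goods, under £200.00 → 0% → £0.00
Smartwatch £276.28: electronic goods, £200.00 or more → 10.75% → £29.7001
Extension cord £14.75: all other goods → 5.75% → £0.848125
Canvas tote bag £13.20: all other goods → 5.75% → £0.759
Unrounded tax sum = £33.108825 → £33.11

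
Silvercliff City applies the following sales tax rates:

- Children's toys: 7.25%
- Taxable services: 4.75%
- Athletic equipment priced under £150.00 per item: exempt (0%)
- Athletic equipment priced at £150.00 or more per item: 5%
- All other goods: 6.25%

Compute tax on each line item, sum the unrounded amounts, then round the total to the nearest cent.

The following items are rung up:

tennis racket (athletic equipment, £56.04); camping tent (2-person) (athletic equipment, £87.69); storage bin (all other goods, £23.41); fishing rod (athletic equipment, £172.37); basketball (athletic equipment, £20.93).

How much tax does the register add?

£10.08

Tennis racket £56.04: athletic equipment, under £150.00 → 0% → £0.00
Camping tent (2-person) £87.69: athletic equipment, under £150.00 → 0% → £0.00
Storage bin £23.41: all other goods → 6.25% → £1.463125
Fishing rod £172.37: athletic equipment, £150.00 or more → 5% → £8.6185
Basketball £20.93: athletic equipment, under £150.00 → 0% → £0.00
Unrounded tax sum = £10.081625 → £10.08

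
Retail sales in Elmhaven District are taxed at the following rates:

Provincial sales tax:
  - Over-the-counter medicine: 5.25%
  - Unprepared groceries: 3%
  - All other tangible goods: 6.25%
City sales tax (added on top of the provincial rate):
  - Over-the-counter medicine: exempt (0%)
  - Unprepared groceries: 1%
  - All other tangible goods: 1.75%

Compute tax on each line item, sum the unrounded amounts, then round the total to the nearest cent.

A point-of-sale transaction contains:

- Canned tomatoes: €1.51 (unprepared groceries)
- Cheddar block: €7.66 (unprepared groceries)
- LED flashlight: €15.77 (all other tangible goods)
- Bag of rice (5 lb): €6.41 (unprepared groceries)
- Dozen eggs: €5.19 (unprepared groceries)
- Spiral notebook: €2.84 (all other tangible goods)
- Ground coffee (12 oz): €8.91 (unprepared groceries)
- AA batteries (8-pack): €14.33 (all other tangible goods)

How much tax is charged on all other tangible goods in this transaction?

LED flashlight €15.77: all other tangible goods → 6.25% + 1.75% city = 8% → €1.2616
Spiral notebook €2.84: all other tangible goods → 6.25% + 1.75% city = 8% → €0.2272
AA batteries (8-pack) €14.33: all other tangible goods → 6.25% + 1.75% city = 8% → €1.1464
Tax on all other tangible goods: unrounded sum = €2.6352 → €2.64

€2.64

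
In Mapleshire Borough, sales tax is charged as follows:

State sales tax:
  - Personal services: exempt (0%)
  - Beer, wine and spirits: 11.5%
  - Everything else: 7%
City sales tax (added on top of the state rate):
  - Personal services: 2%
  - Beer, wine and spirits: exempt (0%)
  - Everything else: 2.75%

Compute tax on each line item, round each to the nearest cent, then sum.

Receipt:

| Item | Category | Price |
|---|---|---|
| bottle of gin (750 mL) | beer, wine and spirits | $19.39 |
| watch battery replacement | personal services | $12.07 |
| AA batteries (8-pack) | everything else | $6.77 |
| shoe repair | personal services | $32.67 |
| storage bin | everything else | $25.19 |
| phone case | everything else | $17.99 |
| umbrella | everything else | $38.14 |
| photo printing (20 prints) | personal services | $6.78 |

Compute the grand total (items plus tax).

$170.85

Bottle of gin (750 mL) $19.39: beer, wine and spirits → 11.5% + 0% city = 11.5% → $2.23
Watch battery replacement $12.07: personal services → 0% + 2% city = 2% → $0.24
AA batteries (8-pack) $6.77: everything else → 7% + 2.75% city = 9.75% → $0.66
Shoe repair $32.67: personal services → 0% + 2% city = 2% → $0.65
Storage bin $25.19: everything else → 7% + 2.75% city = 9.75% → $2.46
Phone case $17.99: everything else → 7% + 2.75% city = 9.75% → $1.75
Umbrella $38.14: everything else → 7% + 2.75% city = 9.75% → $3.72
Photo printing (20 prints) $6.78: personal services → 0% + 2% city = 2% → $0.14
Subtotal = $159.00; tax = $11.85; total due = $170.85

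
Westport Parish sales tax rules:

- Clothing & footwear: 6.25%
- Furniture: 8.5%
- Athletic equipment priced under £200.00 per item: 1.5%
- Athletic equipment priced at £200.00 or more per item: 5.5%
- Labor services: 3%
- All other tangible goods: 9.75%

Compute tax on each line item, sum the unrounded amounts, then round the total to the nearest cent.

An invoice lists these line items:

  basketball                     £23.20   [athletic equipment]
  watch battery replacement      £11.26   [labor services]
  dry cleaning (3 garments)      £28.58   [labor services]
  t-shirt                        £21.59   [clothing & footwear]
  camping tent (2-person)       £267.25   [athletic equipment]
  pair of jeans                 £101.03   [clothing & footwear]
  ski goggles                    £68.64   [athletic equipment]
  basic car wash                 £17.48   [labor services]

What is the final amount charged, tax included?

£564.49

Basketball £23.20: athletic equipment, under £200.00 → 1.5% → £0.348
Watch battery replacement £11.26: labor services → 3% → £0.3378
Dry cleaning (3 garments) £28.58: labor services → 3% → £0.8574
T-shirt £21.59: clothing & footwear → 6.25% → £1.349375
Camping tent (2-person) £267.25: athletic equipment, £200.00 or more → 5.5% → £14.69875
Pair of jeans £101.03: clothing & footwear → 6.25% → £6.314375
Ski goggles £68.64: athletic equipment, under £200.00 → 1.5% → £1.0296
Basic car wash £17.48: labor services → 3% → £0.5244
Subtotal = £539.03; unrounded tax = £25.4597 → £25.46; total due = £564.49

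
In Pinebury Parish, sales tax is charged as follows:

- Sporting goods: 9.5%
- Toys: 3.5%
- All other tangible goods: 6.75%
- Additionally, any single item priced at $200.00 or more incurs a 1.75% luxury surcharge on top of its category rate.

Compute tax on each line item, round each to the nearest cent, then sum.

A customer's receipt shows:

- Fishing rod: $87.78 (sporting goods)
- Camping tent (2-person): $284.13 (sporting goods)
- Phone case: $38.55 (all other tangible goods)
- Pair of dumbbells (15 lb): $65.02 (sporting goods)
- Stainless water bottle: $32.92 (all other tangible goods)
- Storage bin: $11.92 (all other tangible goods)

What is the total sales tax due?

Fishing rod $87.78: sporting goods → 9.5% → $8.34
Camping tent (2-person) $284.13: sporting goods → 9.5% + 1.75% surcharge = 11.25% → $31.96
Phone case $38.55: all other tangible goods → 6.75% → $2.60
Pair of dumbbells (15 lb) $65.02: sporting goods → 9.5% → $6.18
Stainless water bottle $32.92: all other tangible goods → 6.75% → $2.22
Storage bin $11.92: all other tangible goods → 6.75% → $0.80
Total tax = $8.34 + $31.96 + $2.60 + $6.18 + $2.22 + $0.80 = $52.10

$52.10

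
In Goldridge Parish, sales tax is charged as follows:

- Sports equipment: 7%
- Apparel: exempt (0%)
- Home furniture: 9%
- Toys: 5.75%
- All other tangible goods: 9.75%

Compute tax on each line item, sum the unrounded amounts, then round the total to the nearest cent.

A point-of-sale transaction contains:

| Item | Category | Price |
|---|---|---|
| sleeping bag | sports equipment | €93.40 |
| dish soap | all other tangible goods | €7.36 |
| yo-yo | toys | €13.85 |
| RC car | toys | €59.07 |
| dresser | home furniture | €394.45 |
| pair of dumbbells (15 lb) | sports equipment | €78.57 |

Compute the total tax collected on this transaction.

€52.45

Sleeping bag €93.40: sports equipment → 7% → €6.538
Dish soap €7.36: all other tangible goods → 9.75% → €0.7176
Yo-yo €13.85: toys → 5.75% → €0.796375
RC car €59.07: toys → 5.75% → €3.396525
Dresser €394.45: home furniture → 9% → €35.5005
Pair of dumbbells (15 lb) €78.57: sports equipment → 7% → €5.4999
Unrounded tax sum = €52.4489 → €52.45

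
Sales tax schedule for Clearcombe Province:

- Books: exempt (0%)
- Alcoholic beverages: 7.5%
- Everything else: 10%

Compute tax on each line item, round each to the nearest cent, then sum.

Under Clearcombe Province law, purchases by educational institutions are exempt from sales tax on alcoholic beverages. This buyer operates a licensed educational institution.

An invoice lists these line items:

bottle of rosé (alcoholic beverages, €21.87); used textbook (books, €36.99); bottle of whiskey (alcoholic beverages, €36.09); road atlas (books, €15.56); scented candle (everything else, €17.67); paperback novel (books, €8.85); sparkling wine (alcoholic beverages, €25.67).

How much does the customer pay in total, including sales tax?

Bottle of rosé €21.87: alcoholic beverages, buyer-exempt → 0% → €0.00
Used textbook €36.99: books → 0% → €0.00
Bottle of whiskey €36.09: alcoholic beverages, buyer-exempt → 0% → €0.00
Road atlas €15.56: books → 0% → €0.00
Scented candle €17.67: everything else → 10% → €1.77
Paperback novel €8.85: books → 0% → €0.00
Sparkling wine €25.67: alcoholic beverages, buyer-exempt → 0% → €0.00
Subtotal = €162.70; tax = €1.77; total due = €164.47

€164.47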